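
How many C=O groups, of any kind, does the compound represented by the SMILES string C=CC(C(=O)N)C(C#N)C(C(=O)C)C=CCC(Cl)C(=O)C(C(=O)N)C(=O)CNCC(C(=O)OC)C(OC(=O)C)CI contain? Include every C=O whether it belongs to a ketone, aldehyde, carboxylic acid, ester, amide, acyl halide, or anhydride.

CH(CONH2): amide, 1 C=O (running total 1).
CH(COCH3): ketone, 1 C=O (running total 2).
CO: ketone, 1 C=O (running total 3).
CH(CONH2): amide, 1 C=O (running total 4).
CO: ketone, 1 C=O (running total 5).
CH(COOCH3): ester, 1 C=O (running total 6).
CH(OCOCH3): ester, 1 C=O (running total 7).

7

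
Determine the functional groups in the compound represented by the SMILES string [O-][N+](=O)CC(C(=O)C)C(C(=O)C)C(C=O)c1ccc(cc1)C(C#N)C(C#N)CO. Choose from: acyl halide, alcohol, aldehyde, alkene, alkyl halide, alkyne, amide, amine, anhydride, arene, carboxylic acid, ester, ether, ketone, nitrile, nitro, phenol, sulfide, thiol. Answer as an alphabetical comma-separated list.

Reading the structure from left to right:
  O2NCH2: –NO2 on carbon → nitro group.
  CH(COCH3): pendant –COCH3: carbonyl C bonded to two carbons → ketone.
  CH(COCH3): pendant –COCH3: carbonyl C bonded to two carbons → ketone.
  CH(CHO): pendant –CHO: carbonyl C bonded to C and H → aldehyde.
  C6H4: para-disubstituted benzene ring → arene.
  CH(CN): pendant –C≡N: nitrile.
  CH(CN): pendant –C≡N: nitrile.
  CH2OH: –OH on an sp³ carbon → alcohol.

alcohol, aldehyde, arene, ketone, nitrile, nitro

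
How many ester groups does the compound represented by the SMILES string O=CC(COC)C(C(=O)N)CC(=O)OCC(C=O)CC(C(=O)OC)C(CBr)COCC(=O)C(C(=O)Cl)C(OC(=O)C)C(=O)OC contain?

4

Reading the structure from left to right:
  OHC: terminal –CHO: carbonyl C bonded to H and C → aldehyde.
  CH(CH2OCH3): pendant –CH2OCH3: C–O–C linkage → ether.
  CH(CONH2): pendant –CONH2: carbonyl C bonded to C and N → amide.
  CH2COOCH2: –C(=O)–O–C with C on the carbonyl side → ester.
  CH(CHO): pendant –CHO: carbonyl C bonded to C and H → aldehyde.
  CH(COOCH3): pendant –COOCH3: carbonyl C bonded to C and –OCH3 → ester.
  CH(CH2Br): pendant –CH2X: halogen on sp³ carbon → alkyl halide.
  CH2OCH2: C–O–C with sp³ carbons on both sides and no adjacent C=O → ether.
  CO: –C(=O)– with carbon on both sides → ketone.
  CH(COCl): pendant –C(=O)X: carbonyl C bonded to C and halogen → acyl halide.
  CH(OCOCH3): pendant –OC(=O)CH3: an acyloxy group → ester.
  COOCH3: –C(=O)OCH3: carbonyl C bonded to C and to –OCH3 → ester (not ketone + ether).
Ester appears at: CH2COOCH2, CH(COOCH3), CH(OCOCH3), COOCH3 → 4.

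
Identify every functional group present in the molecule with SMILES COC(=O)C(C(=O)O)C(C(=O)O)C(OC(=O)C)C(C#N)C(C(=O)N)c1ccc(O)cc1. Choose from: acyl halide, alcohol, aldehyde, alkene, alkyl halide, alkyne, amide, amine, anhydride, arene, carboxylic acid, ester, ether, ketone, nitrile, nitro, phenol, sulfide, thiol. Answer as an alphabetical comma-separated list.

amide, arene, carboxylic acid, ester, nitrile, phenol

CH3O–C(=O)–: carbonyl C bonded to C and to –OCH3 → ester (not ketone + ether).
pendant –COOH: carbonyl C bonded to C and –OH → carboxylic acid.
pendant –COOH: carbonyl C bonded to C and –OH → carboxylic acid.
pendant –OC(=O)CH3: an acyloxy group → ester.
pendant –C≡N: nitrile.
pendant –CONH2: carbonyl C bonded to C and N → amide.
–OH attached directly to an aromatic ring → phenol (not alcohol); the ring itself is an arene.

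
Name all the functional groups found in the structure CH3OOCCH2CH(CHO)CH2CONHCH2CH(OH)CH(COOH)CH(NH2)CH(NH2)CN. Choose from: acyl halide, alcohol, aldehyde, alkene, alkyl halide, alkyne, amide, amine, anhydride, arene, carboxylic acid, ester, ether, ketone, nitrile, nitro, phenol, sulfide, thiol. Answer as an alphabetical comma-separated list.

Taking each segment in turn:
  CH3OOC: CH3O–C(=O)–: carbonyl C bonded to C and to –OCH3 → ester (not ketone + ether).
  CH(CHO): pendant –CHO: carbonyl C bonded to C and H → aldehyde.
  CH2CONHCH2: –C(=O)–N– linkage → amide (the N is not an amine).
  CH(OH): –OH on an sp³ carbon → alcohol (secondary).
  CH(COOH): pendant –COOH: carbonyl C bonded to C and –OH → carboxylic acid.
  CH(NH2): –NH2 on an sp³ carbon with no adjacent C=O → amine.
  CH(NH2): –NH2 on an sp³ carbon with no adjacent C=O → amine.
  CN: –C≡N: carbon triple-bonded to nitrogen → nitrile.

alcohol, aldehyde, amide, amine, carboxylic acid, ester, nitrile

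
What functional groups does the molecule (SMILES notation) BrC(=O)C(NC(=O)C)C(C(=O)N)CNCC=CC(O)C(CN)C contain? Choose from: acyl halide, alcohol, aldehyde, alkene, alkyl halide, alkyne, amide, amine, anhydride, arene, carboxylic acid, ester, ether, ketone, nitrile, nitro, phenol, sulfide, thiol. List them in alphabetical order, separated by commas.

acyl halide, alcohol, alkene, amide, amine

Reading the structure from left to right:
  BrCO: –C(=O)Br: carbonyl C bonded to C and to a halogen → acyl halide (not alkyl halide).
  CH(NHCOCH3): pendant –NHC(=O)CH3: N bonded to a carbonyl → amide (not amine).
  CH(CONH2): pendant –CONH2: carbonyl C bonded to C and N → amide.
  CH2NHCH2: C–N–C with sp³ carbons and no adjacent C=O → amine (secondary).
  CH=CH: C=C double bond → alkene.
  CH(OH): –OH on an sp³ carbon → alcohol (secondary).
  CH(CH2NH2): pendant –CH2NH2: N on sp³ C, no adjacent C=O → amine.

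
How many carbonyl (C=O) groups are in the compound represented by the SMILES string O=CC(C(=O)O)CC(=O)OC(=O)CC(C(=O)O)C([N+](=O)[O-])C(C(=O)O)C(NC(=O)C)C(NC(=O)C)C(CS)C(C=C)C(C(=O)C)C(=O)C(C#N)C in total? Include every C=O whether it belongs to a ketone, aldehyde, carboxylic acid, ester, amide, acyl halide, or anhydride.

10

OHC: aldehyde, 1 C=O (running total 1).
CH(COOH): carboxylic acid, 1 C=O (running total 2).
CH2CO-O-COCH2: anhydride, 2 C=O (running total 4).
CH(COOH): carboxylic acid, 1 C=O (running total 5).
CH(COOH): carboxylic acid, 1 C=O (running total 6).
CH(NHCOCH3): amide, 1 C=O (running total 7).
CH(NHCOCH3): amide, 1 C=O (running total 8).
CH(COCH3): ketone, 1 C=O (running total 9).
CO: ketone, 1 C=O (running total 10).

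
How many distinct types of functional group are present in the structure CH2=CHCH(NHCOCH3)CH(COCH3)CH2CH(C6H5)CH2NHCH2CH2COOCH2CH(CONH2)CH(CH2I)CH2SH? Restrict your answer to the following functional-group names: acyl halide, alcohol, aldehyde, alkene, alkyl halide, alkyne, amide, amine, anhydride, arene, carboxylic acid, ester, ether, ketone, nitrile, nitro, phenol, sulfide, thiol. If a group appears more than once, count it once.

Working along the chain:
  CH2=CH: C=C double bond → alkene.
  CH(NHCOCH3): pendant –NHC(=O)CH3: N bonded to a carbonyl → amide (not amine).
  CH(COCH3): pendant –COCH3: carbonyl C bonded to two carbons → ketone.
  CH(C6H5): pendant –C6H5: benzene ring → arene.
  CH2NHCH2: C–N–C with sp³ carbons and no adjacent C=O → amine (secondary).
  CH2COOCH2: –C(=O)–O–C with C on the carbonyl side → ester.
  CH(CONH2): pendant –CONH2: carbonyl C bonded to C and N → amide.
  CH(CH2I): pendant –CH2X: halogen on sp³ carbon → alkyl halide.
  CH2SH: –SH on an sp³ carbon → thiol.
Distinct types present: alkene, alkyl halide, amide, amine, arene, ester, ketone, thiol.

8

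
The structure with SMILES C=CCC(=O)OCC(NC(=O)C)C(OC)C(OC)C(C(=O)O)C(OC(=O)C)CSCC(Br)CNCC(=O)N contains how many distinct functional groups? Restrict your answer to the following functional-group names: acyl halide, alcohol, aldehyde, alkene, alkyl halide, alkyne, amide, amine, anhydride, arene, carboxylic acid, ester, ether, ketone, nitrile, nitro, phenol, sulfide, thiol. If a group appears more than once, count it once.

C=C double bond → alkene.
–C(=O)–O–C with C on the carbonyl side → ester.
pendant –NHC(=O)CH3: N bonded to a carbonyl → amide (not amine).
pendant –OCH3: C–O–C with sp³ C, no adjacent C=O → ether.
pendant –OCH3: C–O–C with sp³ C, no adjacent C=O → ether.
pendant –COOH: carbonyl C bonded to C and –OH → carboxylic acid.
pendant –OC(=O)CH3: an acyloxy group → ester.
C–S–C linkage → sulfide (thioether).
halogen on an sp³ carbon → alkyl halide.
C–N–C with sp³ carbons and no adjacent C=O → amine (secondary).
–C(=O)NH2: carbonyl C bonded to C and to N → amide (the N is not a separate amine).
Distinct types present: alkene, alkyl halide, amide, amine, carboxylic acid, ester, ether, sulfide.

8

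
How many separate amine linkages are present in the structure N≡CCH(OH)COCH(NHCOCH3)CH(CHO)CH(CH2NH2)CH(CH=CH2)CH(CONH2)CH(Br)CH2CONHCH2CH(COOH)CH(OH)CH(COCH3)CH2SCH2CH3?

1

N≡C–: carbon triple-bonded to nitrogen → nitrile.
–OH on an sp³ carbon → alcohol (secondary).
–C(=O)– with carbon on both sides → ketone.
pendant –NHC(=O)CH3: N bonded to a carbonyl → amide (not amine).
pendant –CHO: carbonyl C bonded to C and H → aldehyde.
pendant –CH2NH2: N on sp³ C, no adjacent C=O → amine.
pendant –CH=CH2: C=C double bond → alkene.
pendant –CONH2: carbonyl C bonded to C and N → amide.
halogen on an sp³ carbon → alkyl halide.
–C(=O)–N– linkage → amide (the N is not an amine).
pendant –COOH: carbonyl C bonded to C and –OH → carboxylic acid.
–OH on an sp³ carbon → alcohol (secondary).
pendant –COCH3: carbonyl C bonded to two carbons → ketone.
C–S–C linkage → sulfide (thioether).
Amine appears at: CH(CH2NH2) → 1.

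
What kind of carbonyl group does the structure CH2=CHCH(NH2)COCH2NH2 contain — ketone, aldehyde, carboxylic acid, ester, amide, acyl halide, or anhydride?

ketone

The carbonyl is in the CO segment: –C(=O)– with carbon on both sides → ketone.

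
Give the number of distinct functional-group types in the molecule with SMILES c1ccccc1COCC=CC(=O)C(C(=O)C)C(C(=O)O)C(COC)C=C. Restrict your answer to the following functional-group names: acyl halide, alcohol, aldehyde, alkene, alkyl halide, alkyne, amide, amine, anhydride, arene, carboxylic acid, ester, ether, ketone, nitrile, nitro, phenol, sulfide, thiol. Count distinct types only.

5

Working along the chain:
  C6H5: C6H5– phenyl ring → arene.
  CH2OCH2: C–O–C with sp³ carbons on both sides and no adjacent C=O → ether.
  CH=CH: C=C double bond → alkene.
  CO: –C(=O)– with carbon on both sides → ketone.
  CH(COCH3): pendant –COCH3: carbonyl C bonded to two carbons → ketone.
  CH(COOH): pendant –COOH: carbonyl C bonded to C and –OH → carboxylic acid.
  CH(CH2OCH3): pendant –CH2OCH3: C–O–C linkage → ether.
  CH=CH2: C=C double bond → alkene.
Distinct types present: alkene, arene, carboxylic acid, ether, ketone.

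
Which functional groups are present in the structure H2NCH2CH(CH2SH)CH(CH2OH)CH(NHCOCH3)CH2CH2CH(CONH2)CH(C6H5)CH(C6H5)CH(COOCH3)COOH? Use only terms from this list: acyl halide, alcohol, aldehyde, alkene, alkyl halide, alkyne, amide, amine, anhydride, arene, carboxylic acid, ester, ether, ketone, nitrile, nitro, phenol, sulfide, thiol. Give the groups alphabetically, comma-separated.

alcohol, amide, amine, arene, carboxylic acid, ester, thiol

Working along the chain:
  H2NCH2: –NH2 on an sp³ carbon with no adjacent C=O → amine.
  CH(CH2SH): pendant –CH2SH → thiol.
  CH(CH2OH): pendant –CH2OH on an sp³ backbone C → alcohol.
  CH(NHCOCH3): pendant –NHC(=O)CH3: N bonded to a carbonyl → amide (not amine).
  CH(CONH2): pendant –CONH2: carbonyl C bonded to C and N → amide.
  CH(C6H5): pendant –C6H5: benzene ring → arene.
  CH(C6H5): pendant –C6H5: benzene ring → arene.
  CH(COOCH3): pendant –COOCH3: carbonyl C bonded to C and –OCH3 → ester.
  COOH: –COOH: carbonyl C bonded to –OH and C → carboxylic acid (the –OH is not a separate alcohol).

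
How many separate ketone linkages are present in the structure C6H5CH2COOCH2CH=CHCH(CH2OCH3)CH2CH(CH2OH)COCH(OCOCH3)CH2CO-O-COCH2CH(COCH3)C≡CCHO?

C6H5– phenyl ring → arene.
–C(=O)–O–C with C on the carbonyl side → ester.
C=C double bond → alkene.
pendant –CH2OCH3: C–O–C linkage → ether.
pendant –CH2OH on an sp³ backbone C → alcohol.
–C(=O)– with carbon on both sides → ketone.
pendant –OC(=O)CH3: an acyloxy group → ester.
two acyl groups sharing one oxygen, –C(=O)–O–C(=O)– → anhydride.
pendant –COCH3: carbonyl C bonded to two carbons → ketone.
C≡C triple bond → alkyne.
terminal –CHO: carbonyl C bonded to H and C → aldehyde.
Ketone appears at: CO, CH(COCH3) → 2.

2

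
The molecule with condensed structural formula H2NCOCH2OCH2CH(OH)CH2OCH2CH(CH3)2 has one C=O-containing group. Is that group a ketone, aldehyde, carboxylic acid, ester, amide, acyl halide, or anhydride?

amide

The carbonyl is in the H2NCO segment: –C(=O)NH2: carbonyl C bonded to C and to N → amide (the N is not a separate amine).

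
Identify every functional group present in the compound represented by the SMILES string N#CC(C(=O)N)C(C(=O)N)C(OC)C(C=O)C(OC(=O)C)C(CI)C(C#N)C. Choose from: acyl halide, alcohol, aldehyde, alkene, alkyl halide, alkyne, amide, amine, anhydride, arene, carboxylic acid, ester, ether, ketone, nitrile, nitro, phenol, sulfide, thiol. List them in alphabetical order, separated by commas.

Reading the structure from left to right:
  N≡C: N≡C–: carbon triple-bonded to nitrogen → nitrile.
  CH(CONH2): pendant –CONH2: carbonyl C bonded to C and N → amide.
  CH(CONH2): pendant –CONH2: carbonyl C bonded to C and N → amide.
  CH(OCH3): pendant –OCH3: C–O–C with sp³ C, no adjacent C=O → ether.
  CH(CHO): pendant –CHO: carbonyl C bonded to C and H → aldehyde.
  CH(OCOCH3): pendant –OC(=O)CH3: an acyloxy group → ester.
  CH(CH2I): pendant –CH2X: halogen on sp³ carbon → alkyl halide.
  CH(CN): pendant –C≡N: nitrile.

aldehyde, alkyl halide, amide, ester, ether, nitrile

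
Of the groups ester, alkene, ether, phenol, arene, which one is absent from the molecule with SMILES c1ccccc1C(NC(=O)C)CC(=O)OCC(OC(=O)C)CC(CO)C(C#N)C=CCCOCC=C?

alkene: present (CH=CH — C=C double bond → alkene).
arene: present (C6H5 — C6H5– phenyl ring → arene).
ester: present (CH2COOCH2 — –C(=O)–O–C with C on the carbonyl side → ester).
ether: present (CH2OCH2 — C–O–C with sp³ carbons on both sides and no adjacent C=O → ether).
phenol: absent. In CH(CH2OH), the –OH is on an sp³ carbon, not on an aromatic ring, so it is an alcohol.

phenol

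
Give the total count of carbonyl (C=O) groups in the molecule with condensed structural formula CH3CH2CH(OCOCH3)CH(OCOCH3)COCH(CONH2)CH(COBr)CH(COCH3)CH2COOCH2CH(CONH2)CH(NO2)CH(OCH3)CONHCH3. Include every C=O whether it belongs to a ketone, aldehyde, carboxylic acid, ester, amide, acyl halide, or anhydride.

9

CH(OCOCH3): ester, 1 C=O (running total 1).
CH(OCOCH3): ester, 1 C=O (running total 2).
CO: ketone, 1 C=O (running total 3).
CH(CONH2): amide, 1 C=O (running total 4).
CH(COBr): acyl halide, 1 C=O (running total 5).
CH(COCH3): ketone, 1 C=O (running total 6).
CH2COOCH2: ester, 1 C=O (running total 7).
CH(CONH2): amide, 1 C=O (running total 8).
CONHCH3: amide, 1 C=O (running total 9).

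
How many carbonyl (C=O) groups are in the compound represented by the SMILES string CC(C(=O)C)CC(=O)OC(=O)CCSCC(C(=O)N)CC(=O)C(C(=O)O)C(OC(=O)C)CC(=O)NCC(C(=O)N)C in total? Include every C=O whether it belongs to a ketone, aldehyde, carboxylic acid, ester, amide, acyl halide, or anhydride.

CH(COCH3): ketone, 1 C=O (running total 1).
CH2CO-O-COCH2: anhydride, 2 C=O (running total 3).
CH(CONH2): amide, 1 C=O (running total 4).
CO: ketone, 1 C=O (running total 5).
CH(COOH): carboxylic acid, 1 C=O (running total 6).
CH(OCOCH3): ester, 1 C=O (running total 7).
CH2CONHCH2: amide, 1 C=O (running total 8).
CH(CONH2): amide, 1 C=O (running total 9).

9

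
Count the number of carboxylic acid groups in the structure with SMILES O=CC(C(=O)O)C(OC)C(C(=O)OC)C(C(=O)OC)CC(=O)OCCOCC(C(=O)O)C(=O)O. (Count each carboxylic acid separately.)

3

Working along the chain:
  OHC: terminal –CHO: carbonyl C bonded to H and C → aldehyde.
  CH(COOH): pendant –COOH: carbonyl C bonded to C and –OH → carboxylic acid.
  CH(OCH3): pendant –OCH3: C–O–C with sp³ C, no adjacent C=O → ether.
  CH(COOCH3): pendant –COOCH3: carbonyl C bonded to C and –OCH3 → ester.
  CH(COOCH3): pendant –COOCH3: carbonyl C bonded to C and –OCH3 → ester.
  CH2COOCH2: –C(=O)–O–C with C on the carbonyl side → ester.
  CH2OCH2: C–O–C with sp³ carbons on both sides and no adjacent C=O → ether.
  CH(COOH): pendant –COOH: carbonyl C bonded to C and –OH → carboxylic acid.
  COOH: –COOH: carbonyl C bonded to –OH and C → carboxylic acid (the –OH is not a separate alcohol).
Carboxylic acid appears at: CH(COOH), CH(COOH), COOH → 3.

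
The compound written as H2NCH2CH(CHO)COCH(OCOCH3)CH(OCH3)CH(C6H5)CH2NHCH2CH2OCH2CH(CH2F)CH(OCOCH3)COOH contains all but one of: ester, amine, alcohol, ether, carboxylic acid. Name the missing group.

ester: present (CH(OCOCH3) — pendant –OC(=O)CH3: an acyloxy group → ester).
amine: present (H2NCH2 — –NH2 on an sp³ carbon with no adjacent C=O → amine).
carboxylic acid: present (COOH — –COOH: carbonyl C bonded to –OH and C → carboxylic acid (the –OH is not a separate alcohol)).
ether: present (CH(OCH3) — pendant –OCH3: C–O–C with sp³ C, no adjacent C=O → ether).
alcohol: absent. In COOH, the –OH sits on a carbonyl carbon, making it part of a carboxylic acid, not an alcohol.

alcohol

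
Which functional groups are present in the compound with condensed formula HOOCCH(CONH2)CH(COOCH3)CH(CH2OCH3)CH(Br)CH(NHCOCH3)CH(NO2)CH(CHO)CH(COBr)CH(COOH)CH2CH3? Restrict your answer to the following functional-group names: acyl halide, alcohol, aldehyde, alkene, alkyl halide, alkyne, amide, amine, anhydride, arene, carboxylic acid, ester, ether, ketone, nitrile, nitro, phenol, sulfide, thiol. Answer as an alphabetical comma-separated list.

acyl halide, aldehyde, alkyl halide, amide, carboxylic acid, ester, ether, nitro

Working along the chain:
  HOOC: –COOH: carbonyl C bonded to –OH and C → carboxylic acid (the –OH is not a separate alcohol).
  CH(CONH2): pendant –CONH2: carbonyl C bonded to C and N → amide.
  CH(COOCH3): pendant –COOCH3: carbonyl C bonded to C and –OCH3 → ester.
  CH(CH2OCH3): pendant –CH2OCH3: C–O–C linkage → ether.
  CH(Br): halogen on an sp³ carbon → alkyl halide.
  CH(NHCOCH3): pendant –NHC(=O)CH3: N bonded to a carbonyl → amide (not amine).
  CH(NO2): –NO2 on an sp³ carbon → nitro (the N=O is not a carbonyl).
  CH(CHO): pendant –CHO: carbonyl C bonded to C and H → aldehyde.
  CH(COBr): pendant –C(=O)X: carbonyl C bonded to C and halogen → acyl halide.
  CH(COOH): pendant –COOH: carbonyl C bonded to C and –OH → carboxylic acid.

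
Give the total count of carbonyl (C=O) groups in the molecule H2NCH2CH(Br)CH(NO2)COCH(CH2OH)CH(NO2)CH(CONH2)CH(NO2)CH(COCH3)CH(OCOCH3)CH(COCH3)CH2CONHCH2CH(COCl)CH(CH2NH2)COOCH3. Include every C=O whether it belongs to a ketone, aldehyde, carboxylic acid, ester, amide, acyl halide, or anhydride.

8

CO: ketone, 1 C=O (running total 1).
CH(CONH2): amide, 1 C=O (running total 2).
CH(COCH3): ketone, 1 C=O (running total 3).
CH(OCOCH3): ester, 1 C=O (running total 4).
CH(COCH3): ketone, 1 C=O (running total 5).
CH2CONHCH2: amide, 1 C=O (running total 6).
CH(COCl): acyl halide, 1 C=O (running total 7).
COOCH3: ester, 1 C=O (running total 8).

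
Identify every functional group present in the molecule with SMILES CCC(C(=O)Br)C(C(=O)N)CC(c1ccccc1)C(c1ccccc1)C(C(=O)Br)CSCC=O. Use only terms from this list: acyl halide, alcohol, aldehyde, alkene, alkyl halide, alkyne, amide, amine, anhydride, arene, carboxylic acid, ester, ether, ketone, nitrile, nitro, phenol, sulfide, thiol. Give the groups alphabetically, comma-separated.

acyl halide, aldehyde, amide, arene, sulfide

pendant –C(=O)X: carbonyl C bonded to C and halogen → acyl halide.
pendant –CONH2: carbonyl C bonded to C and N → amide.
pendant –C6H5: benzene ring → arene.
pendant –C6H5: benzene ring → arene.
pendant –C(=O)X: carbonyl C bonded to C and halogen → acyl halide.
C–S–C linkage → sulfide (thioether).
terminal –CHO: carbonyl C bonded to H and C → aldehyde.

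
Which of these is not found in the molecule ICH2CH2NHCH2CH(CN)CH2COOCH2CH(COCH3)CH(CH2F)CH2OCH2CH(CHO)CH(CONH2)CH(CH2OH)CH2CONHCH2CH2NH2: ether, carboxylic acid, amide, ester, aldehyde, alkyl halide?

carboxylic acid

amide: present (CH(CONH2) — pendant –CONH2: carbonyl C bonded to C and N → amide).
ether: present (CH2OCH2 — C–O–C with sp³ carbons on both sides and no adjacent C=O → ether).
aldehyde: present (CH(CHO) — pendant –CHO: carbonyl C bonded to C and H → aldehyde).
alkyl halide: present (ICH2 — halogen on an sp³ carbon → alkyl halide).
ester: present (CH2COOCH2 — –C(=O)–O–C with C on the carbonyl side → ester).
carboxylic acid: absent. In CH2COOCH2, the acyl oxygen is bonded to carbon (–O–C), not to H, so this is an ester. In each of CH(CONH2) and CH2CONHCH2, the carbonyl is bonded to nitrogen, not to –OH; that is an amide.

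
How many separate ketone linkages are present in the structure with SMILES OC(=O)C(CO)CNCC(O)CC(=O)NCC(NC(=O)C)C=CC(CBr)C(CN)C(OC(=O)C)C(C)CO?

–COOH: carbonyl C bonded to –OH and C → carboxylic acid (the –OH is not a separate alcohol).
pendant –CH2OH on an sp³ backbone C → alcohol.
C–N–C with sp³ carbons and no adjacent C=O → amine (secondary).
–OH on an sp³ carbon → alcohol (secondary).
–C(=O)–N– linkage → amide (the N is not an amine).
pendant –NHC(=O)CH3: N bonded to a carbonyl → amide (not amine).
C=C double bond → alkene.
pendant –CH2X: halogen on sp³ carbon → alkyl halide.
pendant –CH2NH2: N on sp³ C, no adjacent C=O → amine.
pendant –OC(=O)CH3: an acyloxy group → ester.
–OH on an sp³ carbon → alcohol.
No segment is a ketone: HOOC is carboxylic acid, not ketone; CH2CONHCH2 is amide, not ketone; CH(NHCOCH3) is amide, not ketone. → 0.

0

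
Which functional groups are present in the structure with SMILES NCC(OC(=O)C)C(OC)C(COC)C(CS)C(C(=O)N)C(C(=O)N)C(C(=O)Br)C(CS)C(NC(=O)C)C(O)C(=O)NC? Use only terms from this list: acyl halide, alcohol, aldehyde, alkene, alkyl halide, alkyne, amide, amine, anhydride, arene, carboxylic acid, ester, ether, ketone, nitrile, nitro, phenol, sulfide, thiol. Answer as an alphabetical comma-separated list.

acyl halide, alcohol, amide, amine, ester, ether, thiol

–NH2 on an sp³ carbon with no adjacent C=O → amine.
pendant –OC(=O)CH3: an acyloxy group → ester.
pendant –OCH3: C–O–C with sp³ C, no adjacent C=O → ether.
pendant –CH2OCH3: C–O–C linkage → ether.
pendant –CH2SH → thiol.
pendant –CONH2: carbonyl C bonded to C and N → amide.
pendant –CONH2: carbonyl C bonded to C and N → amide.
pendant –C(=O)X: carbonyl C bonded to C and halogen → acyl halide.
pendant –CH2SH → thiol.
pendant –NHC(=O)CH3: N bonded to a carbonyl → amide (not amine).
–OH on an sp³ carbon → alcohol (secondary).
–C(=O)NHCH3: carbonyl C bonded to C and to N → amide (the N is not an amine).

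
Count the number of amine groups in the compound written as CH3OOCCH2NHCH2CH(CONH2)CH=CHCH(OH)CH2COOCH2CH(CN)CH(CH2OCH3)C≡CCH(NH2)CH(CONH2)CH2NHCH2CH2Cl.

3

Taking each segment in turn:
  CH3OOC: CH3O–C(=O)–: carbonyl C bonded to C and to –OCH3 → ester (not ketone + ether).
  CH2NHCH2: C–N–C with sp³ carbons and no adjacent C=O → amine (secondary).
  CH(CONH2): pendant –CONH2: carbonyl C bonded to C and N → amide.
  CH=CH: C=C double bond → alkene.
  CH(OH): –OH on an sp³ carbon → alcohol (secondary).
  CH2COOCH2: –C(=O)–O–C with C on the carbonyl side → ester.
  CH(CN): pendant –C≡N: nitrile.
  CH(CH2OCH3): pendant –CH2OCH3: C–O–C linkage → ether.
  C≡C: C≡C triple bond → alkyne.
  CH(NH2): –NH2 on an sp³ carbon with no adjacent C=O → amine.
  CH(CONH2): pendant –CONH2: carbonyl C bonded to C and N → amide.
  CH2NHCH2: C–N–C with sp³ carbons and no adjacent C=O → amine (secondary).
  CH2Cl: halogen on an sp³ carbon → alkyl halide.
Amine appears at: CH2NHCH2, CH(NH2), CH2NHCH2 → 3.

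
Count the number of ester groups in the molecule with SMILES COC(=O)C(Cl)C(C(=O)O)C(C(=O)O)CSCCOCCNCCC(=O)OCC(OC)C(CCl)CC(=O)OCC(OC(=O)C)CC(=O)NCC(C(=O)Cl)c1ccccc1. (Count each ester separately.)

CH3O–C(=O)–: carbonyl C bonded to C and to –OCH3 → ester (not ketone + ether).
halogen on an sp³ carbon → alkyl halide.
pendant –COOH: carbonyl C bonded to C and –OH → carboxylic acid.
pendant –COOH: carbonyl C bonded to C and –OH → carboxylic acid.
C–S–C linkage → sulfide (thioether).
C–O–C with sp³ carbons on both sides and no adjacent C=O → ether.
C–N–C with sp³ carbons and no adjacent C=O → amine (secondary).
–C(=O)–O–C with C on the carbonyl side → ester.
pendant –OCH3: C–O–C with sp³ C, no adjacent C=O → ether.
pendant –CH2X: halogen on sp³ carbon → alkyl halide.
–C(=O)–O–C with C on the carbonyl side → ester.
pendant –OC(=O)CH3: an acyloxy group → ester.
–C(=O)–N– linkage → amide (the N is not an amine).
pendant –C(=O)X: carbonyl C bonded to C and halogen → acyl halide.
–C6H5 phenyl ring → arene.
Ester appears at: CH3OOC, CH2COOCH2, CH2COOCH2, CH(OCOCH3) → 4.

4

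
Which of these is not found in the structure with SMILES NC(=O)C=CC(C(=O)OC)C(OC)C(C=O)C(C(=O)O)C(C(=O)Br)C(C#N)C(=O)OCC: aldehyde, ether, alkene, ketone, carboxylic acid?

alkene: present (CH=CH — C=C double bond → alkene).
aldehyde: present (CH(CHO) — pendant –CHO: carbonyl C bonded to C and H → aldehyde).
carboxylic acid: present (CH(COOH) — pendant –COOH: carbonyl C bonded to C and –OH → carboxylic acid).
ether: present (CH(OCH3) — pendant –OCH3: C–O–C with sp³ C, no adjacent C=O → ether).
ketone: absent. In each of CH(COOCH3) and COOCH2CH3, the C=O is bonded to an –O–C group, which defines an ester, not a ketone. In H2NCO, the C=O is bonded to nitrogen, which defines an amide, not a ketone. In CH(COOH), the C=O bears an –OH, making it a carboxylic acid rather than a ketone. In CH(CHO), the carbonyl carbon carries an H, so it is an aldehyde, not a ketone. In CH(COBr), the C=O is bonded to a halogen, which defines an acyl halide, not a ketone.

ketone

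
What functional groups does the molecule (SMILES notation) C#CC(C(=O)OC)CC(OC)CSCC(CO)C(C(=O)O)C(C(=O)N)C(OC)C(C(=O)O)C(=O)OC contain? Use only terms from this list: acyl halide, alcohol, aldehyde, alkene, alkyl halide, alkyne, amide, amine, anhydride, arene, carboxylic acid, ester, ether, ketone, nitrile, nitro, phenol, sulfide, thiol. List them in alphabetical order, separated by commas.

Taking each segment in turn:
  HC≡C: C≡C triple bond → alkyne.
  CH(COOCH3): pendant –COOCH3: carbonyl C bonded to C and –OCH3 → ester.
  CH(OCH3): pendant –OCH3: C–O–C with sp³ C, no adjacent C=O → ether.
  CH2SCH2: C–S–C linkage → sulfide (thioether).
  CH(CH2OH): pendant –CH2OH on an sp³ backbone C → alcohol.
  CH(COOH): pendant –COOH: carbonyl C bonded to C and –OH → carboxylic acid.
  CH(CONH2): pendant –CONH2: carbonyl C bonded to C and N → amide.
  CH(OCH3): pendant –OCH3: C–O–C with sp³ C, no adjacent C=O → ether.
  CH(COOH): pendant –COOH: carbonyl C bonded to C and –OH → carboxylic acid.
  COOCH3: –C(=O)OCH3: carbonyl C bonded to C and to –OCH3 → ester (not ketone + ether).

alcohol, alkyne, amide, carboxylic acid, ester, ether, sulfide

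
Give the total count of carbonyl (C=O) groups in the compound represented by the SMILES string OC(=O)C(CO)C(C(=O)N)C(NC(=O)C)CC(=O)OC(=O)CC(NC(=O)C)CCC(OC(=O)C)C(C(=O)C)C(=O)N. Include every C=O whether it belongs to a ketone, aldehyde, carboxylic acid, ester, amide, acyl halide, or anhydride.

9

HOOC: carboxylic acid, 1 C=O (running total 1).
CH(CONH2): amide, 1 C=O (running total 2).
CH(NHCOCH3): amide, 1 C=O (running total 3).
CH2CO-O-COCH2: anhydride, 2 C=O (running total 5).
CH(NHCOCH3): amide, 1 C=O (running total 6).
CH(OCOCH3): ester, 1 C=O (running total 7).
CH(COCH3): ketone, 1 C=O (running total 8).
CONH2: amide, 1 C=O (running total 9).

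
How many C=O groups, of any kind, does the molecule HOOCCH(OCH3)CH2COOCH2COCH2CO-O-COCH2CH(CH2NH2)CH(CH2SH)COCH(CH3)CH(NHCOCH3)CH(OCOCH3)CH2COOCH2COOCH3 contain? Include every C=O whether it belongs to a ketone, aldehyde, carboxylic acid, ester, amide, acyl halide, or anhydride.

HOOC: carboxylic acid, 1 C=O (running total 1).
CH2COOCH2: ester, 1 C=O (running total 2).
CO: ketone, 1 C=O (running total 3).
CH2CO-O-COCH2: anhydride, 2 C=O (running total 5).
CO: ketone, 1 C=O (running total 6).
CH(NHCOCH3): amide, 1 C=O (running total 7).
CH(OCOCH3): ester, 1 C=O (running total 8).
CH2COOCH2: ester, 1 C=O (running total 9).
COOCH3: ester, 1 C=O (running total 10).

10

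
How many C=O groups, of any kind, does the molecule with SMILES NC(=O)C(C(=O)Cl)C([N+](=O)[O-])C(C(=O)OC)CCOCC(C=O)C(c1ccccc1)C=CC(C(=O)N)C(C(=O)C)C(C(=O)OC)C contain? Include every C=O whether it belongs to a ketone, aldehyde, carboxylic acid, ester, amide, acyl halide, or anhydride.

H2NCO: amide, 1 C=O (running total 1).
CH(COCl): acyl halide, 1 C=O (running total 2).
CH(COOCH3): ester, 1 C=O (running total 3).
CH(CHO): aldehyde, 1 C=O (running total 4).
CH(CONH2): amide, 1 C=O (running total 5).
CH(COCH3): ketone, 1 C=O (running total 6).
CH(COOCH3): ester, 1 C=O (running total 7).

7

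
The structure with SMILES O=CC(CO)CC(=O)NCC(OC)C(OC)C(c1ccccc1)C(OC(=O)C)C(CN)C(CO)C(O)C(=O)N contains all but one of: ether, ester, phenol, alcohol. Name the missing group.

phenol

ether: present (CH(OCH3) — pendant –OCH3: C–O–C with sp³ C, no adjacent C=O → ether).
ester: present (CH(OCOCH3) — pendant –OC(=O)CH3: an acyloxy group → ester).
alcohol: present (CH(CH2OH) — pendant –CH2OH on an sp³ backbone C → alcohol).
phenol: absent. In each of CH(CH2OH) and CH(OH), the –OH is on an sp³ carbon, not on an aromatic ring, so it is an alcohol.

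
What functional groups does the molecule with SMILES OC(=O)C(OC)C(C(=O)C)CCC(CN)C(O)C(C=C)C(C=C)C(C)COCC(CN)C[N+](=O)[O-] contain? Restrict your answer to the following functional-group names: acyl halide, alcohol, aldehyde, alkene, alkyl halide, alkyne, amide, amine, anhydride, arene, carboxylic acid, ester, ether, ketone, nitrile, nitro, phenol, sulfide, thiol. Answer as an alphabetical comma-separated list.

Taking each segment in turn:
  HOOC: –COOH: carbonyl C bonded to –OH and C → carboxylic acid (the –OH is not a separate alcohol).
  CH(OCH3): pendant –OCH3: C–O–C with sp³ C, no adjacent C=O → ether.
  CH(COCH3): pendant –COCH3: carbonyl C bonded to two carbons → ketone.
  CH(CH2NH2): pendant –CH2NH2: N on sp³ C, no adjacent C=O → amine.
  CH(OH): –OH on an sp³ carbon → alcohol (secondary).
  CH(CH=CH2): pendant –CH=CH2: C=C double bond → alkene.
  CH(CH=CH2): pendant –CH=CH2: C=C double bond → alkene.
  CH2OCH2: C–O–C with sp³ carbons on both sides and no adjacent C=O → ether.
  CH(CH2NH2): pendant –CH2NH2: N on sp³ C, no adjacent C=O → amine.
  CH2NO2: –NO2 on carbon → nitro group.

alcohol, alkene, amine, carboxylic acid, ether, ketone, nitro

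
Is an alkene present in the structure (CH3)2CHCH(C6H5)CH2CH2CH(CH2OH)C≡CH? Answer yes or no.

pendant –C6H5: benzene ring → arene.
pendant –CH2OH on an sp³ backbone C → alcohol.
C≡C triple bond → alkyne.
In CH(C6H5), the C=C units are part of an aromatic ring, which is an arene, not an isolated alkene.
The groups actually present are: alcohol, alkyne, arene.

no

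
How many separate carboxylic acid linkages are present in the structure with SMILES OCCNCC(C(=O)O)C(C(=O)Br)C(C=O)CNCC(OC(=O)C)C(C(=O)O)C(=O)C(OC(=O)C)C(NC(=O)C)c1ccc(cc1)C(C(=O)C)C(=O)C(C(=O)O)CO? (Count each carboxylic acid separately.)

Working along the chain:
  HOCH2: HO– on an sp³ carbon → alcohol.
  CH2NHCH2: C–N–C with sp³ carbons and no adjacent C=O → amine (secondary).
  CH(COOH): pendant –COOH: carbonyl C bonded to C and –OH → carboxylic acid.
  CH(COBr): pendant –C(=O)X: carbonyl C bonded to C and halogen → acyl halide.
  CH(CHO): pendant –CHO: carbonyl C bonded to C and H → aldehyde.
  CH2NHCH2: C–N–C with sp³ carbons and no adjacent C=O → amine (secondary).
  CH(OCOCH3): pendant –OC(=O)CH3: an acyloxy group → ester.
  CH(COOH): pendant –COOH: carbonyl C bonded to C and –OH → carboxylic acid.
  CO: –C(=O)– with carbon on both sides → ketone.
  CH(OCOCH3): pendant –OC(=O)CH3: an acyloxy group → ester.
  CH(NHCOCH3): pendant –NHC(=O)CH3: N bonded to a carbonyl → amide (not amine).
  C6H4: para-disubstituted benzene ring → arene.
  CH(COCH3): pendant –COCH3: carbonyl C bonded to two carbons → ketone.
  CO: –C(=O)– with carbon on both sides → ketone.
  CH(COOH): pendant –COOH: carbonyl C bonded to C and –OH → carboxylic acid.
  CH2OH: –OH on an sp³ carbon → alcohol.
Carboxylic acid appears at: CH(COOH), CH(COOH), CH(COOH) → 3.

3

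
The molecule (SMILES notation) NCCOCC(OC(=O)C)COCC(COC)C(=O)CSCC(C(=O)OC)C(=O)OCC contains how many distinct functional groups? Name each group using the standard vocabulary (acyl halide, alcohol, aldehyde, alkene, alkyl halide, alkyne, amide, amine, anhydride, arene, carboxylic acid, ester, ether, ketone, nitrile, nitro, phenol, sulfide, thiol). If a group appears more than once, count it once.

–NH2 on an sp³ carbon with no adjacent C=O → amine.
C–O–C with sp³ carbons on both sides and no adjacent C=O → ether.
pendant –OC(=O)CH3: an acyloxy group → ester.
C–O–C with sp³ carbons on both sides and no adjacent C=O → ether.
pendant –CH2OCH3: C–O–C linkage → ether.
–C(=O)– with carbon on both sides → ketone.
C–S–C linkage → sulfide (thioether).
pendant –COOCH3: carbonyl C bonded to C and –OCH3 → ester.
–C(=O)OCH2CH3: carbonyl C bonded to C and to –OEt → ester.
Distinct types present: amine, ester, ether, ketone, sulfide.

5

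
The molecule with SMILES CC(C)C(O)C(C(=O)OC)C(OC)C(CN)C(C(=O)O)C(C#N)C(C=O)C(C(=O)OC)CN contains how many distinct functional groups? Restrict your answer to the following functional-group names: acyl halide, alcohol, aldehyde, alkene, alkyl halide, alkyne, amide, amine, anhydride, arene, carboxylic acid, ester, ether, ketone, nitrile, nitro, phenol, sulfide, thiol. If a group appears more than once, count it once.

–OH on an sp³ carbon → alcohol (secondary).
pendant –COOCH3: carbonyl C bonded to C and –OCH3 → ester.
pendant –OCH3: C–O–C with sp³ C, no adjacent C=O → ether.
pendant –CH2NH2: N on sp³ C, no adjacent C=O → amine.
pendant –COOH: carbonyl C bonded to C and –OH → carboxylic acid.
pendant –C≡N: nitrile.
pendant –CHO: carbonyl C bonded to C and H → aldehyde.
pendant –COOCH3: carbonyl C bonded to C and –OCH3 → ester.
–NH2 on an sp³ carbon with no adjacent C=O → amine.
Distinct types present: alcohol, aldehyde, amine, carboxylic acid, ester, ether, nitrile.

7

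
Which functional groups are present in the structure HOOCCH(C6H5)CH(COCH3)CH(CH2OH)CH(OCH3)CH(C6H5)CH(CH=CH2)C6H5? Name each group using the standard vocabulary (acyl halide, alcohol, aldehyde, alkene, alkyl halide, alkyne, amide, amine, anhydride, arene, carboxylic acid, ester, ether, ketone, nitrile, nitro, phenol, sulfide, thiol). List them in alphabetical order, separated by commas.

Taking each segment in turn:
  HOOC: –COOH: carbonyl C bonded to –OH and C → carboxylic acid (the –OH is not a separate alcohol).
  CH(C6H5): pendant –C6H5: benzene ring → arene.
  CH(COCH3): pendant –COCH3: carbonyl C bonded to two carbons → ketone.
  CH(CH2OH): pendant –CH2OH on an sp³ backbone C → alcohol.
  CH(OCH3): pendant –OCH3: C–O–C with sp³ C, no adjacent C=O → ether.
  CH(C6H5): pendant –C6H5: benzene ring → arene.
  CH(CH=CH2): pendant –CH=CH2: C=C double bond → alkene.
  C6H5: –C6H5 phenyl ring → arene.

alcohol, alkene, arene, carboxylic acid, ether, ketone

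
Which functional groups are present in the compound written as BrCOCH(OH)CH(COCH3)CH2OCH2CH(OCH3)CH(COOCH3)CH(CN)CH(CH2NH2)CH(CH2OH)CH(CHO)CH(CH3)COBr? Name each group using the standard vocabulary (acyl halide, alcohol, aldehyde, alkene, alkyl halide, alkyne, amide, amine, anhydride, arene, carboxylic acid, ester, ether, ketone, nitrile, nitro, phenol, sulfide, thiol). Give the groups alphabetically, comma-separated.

acyl halide, alcohol, aldehyde, amine, ester, ether, ketone, nitrile

Taking each segment in turn:
  BrCO: –C(=O)Br: carbonyl C bonded to C and to a halogen → acyl halide (not alkyl halide).
  CH(OH): –OH on an sp³ carbon → alcohol (secondary).
  CH(COCH3): pendant –COCH3: carbonyl C bonded to two carbons → ketone.
  CH2OCH2: C–O–C with sp³ carbons on both sides and no adjacent C=O → ether.
  CH(OCH3): pendant –OCH3: C–O–C with sp³ C, no adjacent C=O → ether.
  CH(COOCH3): pendant –COOCH3: carbonyl C bonded to C and –OCH3 → ester.
  CH(CN): pendant –C≡N: nitrile.
  CH(CH2NH2): pendant –CH2NH2: N on sp³ C, no adjacent C=O → amine.
  CH(CH2OH): pendant –CH2OH on an sp³ backbone C → alcohol.
  CH(CHO): pendant –CHO: carbonyl C bonded to C and H → aldehyde.
  COBr: –C(=O)Br: carbonyl C bonded to C and to a halogen → acyl halide (not alkyl halide).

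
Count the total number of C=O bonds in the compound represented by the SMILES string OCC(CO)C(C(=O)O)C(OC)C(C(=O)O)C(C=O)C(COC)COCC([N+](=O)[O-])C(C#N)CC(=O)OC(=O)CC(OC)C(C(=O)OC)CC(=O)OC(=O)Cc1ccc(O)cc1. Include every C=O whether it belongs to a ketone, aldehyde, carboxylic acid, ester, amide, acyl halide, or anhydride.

CH(COOH): carboxylic acid, 1 C=O (running total 1).
CH(COOH): carboxylic acid, 1 C=O (running total 2).
CH(CHO): aldehyde, 1 C=O (running total 3).
CH2CO-O-COCH2: anhydride, 2 C=O (running total 5).
CH(COOCH3): ester, 1 C=O (running total 6).
CH2CO-O-COCH2: anhydride, 2 C=O (running total 8).

8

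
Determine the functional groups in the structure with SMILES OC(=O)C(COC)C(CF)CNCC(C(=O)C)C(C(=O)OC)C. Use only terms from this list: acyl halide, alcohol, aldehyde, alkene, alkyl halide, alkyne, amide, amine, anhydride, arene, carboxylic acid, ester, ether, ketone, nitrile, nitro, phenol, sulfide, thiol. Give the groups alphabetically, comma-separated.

–COOH: carbonyl C bonded to –OH and C → carboxylic acid (the –OH is not a separate alcohol).
pendant –CH2OCH3: C–O–C linkage → ether.
pendant –CH2X: halogen on sp³ carbon → alkyl halide.
C–N–C with sp³ carbons and no adjacent C=O → amine (secondary).
pendant –COCH3: carbonyl C bonded to two carbons → ketone.
pendant –COOCH3: carbonyl C bonded to C and –OCH3 → ester.

alkyl halide, amine, carboxylic acid, ester, ether, ketone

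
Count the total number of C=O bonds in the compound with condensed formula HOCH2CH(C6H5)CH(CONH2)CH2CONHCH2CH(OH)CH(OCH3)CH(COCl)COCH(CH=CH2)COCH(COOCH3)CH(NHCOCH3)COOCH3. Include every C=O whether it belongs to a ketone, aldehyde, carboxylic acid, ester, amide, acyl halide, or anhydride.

8

CH(CONH2): amide, 1 C=O (running total 1).
CH2CONHCH2: amide, 1 C=O (running total 2).
CH(COCl): acyl halide, 1 C=O (running total 3).
CO: ketone, 1 C=O (running total 4).
CO: ketone, 1 C=O (running total 5).
CH(COOCH3): ester, 1 C=O (running total 6).
CH(NHCOCH3): amide, 1 C=O (running total 7).
COOCH3: ester, 1 C=O (running total 8).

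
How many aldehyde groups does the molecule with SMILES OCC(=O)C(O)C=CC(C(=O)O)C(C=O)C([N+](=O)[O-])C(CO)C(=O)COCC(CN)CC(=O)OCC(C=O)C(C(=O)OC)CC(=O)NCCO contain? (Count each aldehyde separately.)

Taking each segment in turn:
  HOCH2: HO– on an sp³ carbon → alcohol.
  CO: –C(=O)– with carbon on both sides → ketone.
  CH(OH): –OH on an sp³ carbon → alcohol (secondary).
  CH=CH: C=C double bond → alkene.
  CH(COOH): pendant –COOH: carbonyl C bonded to C and –OH → carboxylic acid.
  CH(CHO): pendant –CHO: carbonyl C bonded to C and H → aldehyde.
  CH(NO2): –NO2 on an sp³ carbon → nitro (the N=O is not a carbonyl).
  CH(CH2OH): pendant –CH2OH on an sp³ backbone C → alcohol.
  CO: –C(=O)– with carbon on both sides → ketone.
  CH2OCH2: C–O–C with sp³ carbons on both sides and no adjacent C=O → ether.
  CH(CH2NH2): pendant –CH2NH2: N on sp³ C, no adjacent C=O → amine.
  CH2COOCH2: –C(=O)–O–C with C on the carbonyl side → ester.
  CH(CHO): pendant –CHO: carbonyl C bonded to C and H → aldehyde.
  CH(COOCH3): pendant –COOCH3: carbonyl C bonded to C and –OCH3 → ester.
  CH2CONHCH2: –C(=O)–N– linkage → amide (the N is not an amine).
  CH2OH: –OH on an sp³ carbon → alcohol.
Aldehyde appears at: CH(CHO), CH(CHO) → 2.

2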